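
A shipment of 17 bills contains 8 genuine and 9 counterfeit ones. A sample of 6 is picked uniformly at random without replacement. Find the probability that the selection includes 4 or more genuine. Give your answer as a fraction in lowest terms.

109/442

There are C(17,6) = 12376 ways to choose the 6.
Favorable selections (4 or more genuine): C(8,4)·C(9,2) + C(8,5)·C(9,1) + C(8,6)·C(9,0) = 2520 + 504 + 28 = 3052.
Probability = 3052/12376 = 109/442.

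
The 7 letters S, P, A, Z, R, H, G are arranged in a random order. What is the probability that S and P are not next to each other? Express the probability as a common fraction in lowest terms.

There are 7! = 5040 arrangements.
Arrangements with S and P adjacent: 2·6! = 1440.
So not adjacent: 5040 − 1440 = 3600, probability 3600/5040 = 5/7.

5/7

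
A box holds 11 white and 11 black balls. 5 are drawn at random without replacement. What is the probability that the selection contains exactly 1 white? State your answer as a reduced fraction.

55/399

Total number of selections: C(22,5) = 26334.
Selections with exactly 1 white: choose 1 of the 11 white and 4 of the 11 black, C(11,1)·C(11,4) = 11·330 = 3630.
Probability = 3630/26334 = 55/399.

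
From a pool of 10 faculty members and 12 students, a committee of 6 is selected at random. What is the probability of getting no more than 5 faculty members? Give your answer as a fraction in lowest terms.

3543/3553

Total selections: C(22,6) = 74613.
Favorable selections (no more than 5 faculty members): C(10,0)·C(12,6) + C(10,1)·C(12,5) + C(10,2)·C(12,4) + C(10,3)·C(12,3) + C(10,4)·C(12,2) + C(10,5)·C(12,1) = 924 + 7920 + 22275 + 26400 + 13860 + 3024 = 74403.
Probability = 74403/74613 = 3543/3553.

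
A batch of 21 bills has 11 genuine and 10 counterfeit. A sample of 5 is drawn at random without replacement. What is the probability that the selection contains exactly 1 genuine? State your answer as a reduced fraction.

The sample space is all 5-subsets of the 21: C(21,5) = 20349.
Selections with exactly 1 genuine: choose 1 of the 11 genuine and 4 of the 10 counterfeit, C(11,1)·C(10,4) = 11·210 = 2310.
Probability = 2310/20349 = 110/969.

110/969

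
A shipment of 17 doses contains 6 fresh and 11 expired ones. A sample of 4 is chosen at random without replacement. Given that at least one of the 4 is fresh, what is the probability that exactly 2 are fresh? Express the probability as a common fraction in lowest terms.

33/82

Work in counts. Selections with at least one fresh: C(17,4) − C(11,4) = 2380 − 330 = 2050.
Of those, selections where exactly 2 are fresh: C(6,2)·C(11,2) = 15·55 = 825.
Conditional probability = 825/2050 = 33/82.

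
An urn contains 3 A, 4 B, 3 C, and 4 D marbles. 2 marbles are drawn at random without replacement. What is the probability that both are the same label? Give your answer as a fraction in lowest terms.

18/91

There are C(14,2) = 91 ways to draw 2 marbles.
All same label: C(3,2) + C(4,2) + C(3,2) + C(4,2) = 3 + 6 + 3 + 6 = 18.
Probability = 18/91.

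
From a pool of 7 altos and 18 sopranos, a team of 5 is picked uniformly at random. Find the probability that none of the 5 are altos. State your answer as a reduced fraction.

204/1265

There are C(25,5) = 53130 possible selections.
Selections with no altos (all sopranos): C(18,5) = 8568.
Probability = 8568/53130 = 204/1265.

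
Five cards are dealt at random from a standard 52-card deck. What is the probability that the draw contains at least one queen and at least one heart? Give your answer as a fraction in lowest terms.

There are C(52,5) = 2598960 possible draws.
By inclusion-exclusion on the complements, draws missing all queens or all hearts: C(48,5) + C(39,5) − C(36,5) = 1712304 + 575757 − 376992 = 1911069.
So draws with at least one of each: 2598960 − 1911069 = 687891, probability 687891/2598960 = 229297/866320.

229297/866320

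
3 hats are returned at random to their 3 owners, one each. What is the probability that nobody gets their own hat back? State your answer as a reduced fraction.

1/3

There are 3! = 6 assignments.
By inclusion-exclusion, assignments with no fixed points: C(3,0)·3! − C(3,1)·2! + C(3,2)·1! − C(3,3)·0! = 2.
Probability = 2/6 = 1/3.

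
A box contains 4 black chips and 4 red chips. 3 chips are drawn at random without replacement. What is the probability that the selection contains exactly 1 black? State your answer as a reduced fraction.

Total number of selections: C(8,3) = 56.
Selections with exactly 1 black: choose 1 of the 4 black and 2 of the 4 red, C(4,1)·C(4,2) = 4·6 = 24.
Probability = 24/56 = 3/7.

3/7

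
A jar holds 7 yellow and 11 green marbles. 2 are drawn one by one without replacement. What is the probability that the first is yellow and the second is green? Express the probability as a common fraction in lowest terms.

77/306

Multiply the conditional probabilities at each draw: 7/18 · 11/17 = 77/306.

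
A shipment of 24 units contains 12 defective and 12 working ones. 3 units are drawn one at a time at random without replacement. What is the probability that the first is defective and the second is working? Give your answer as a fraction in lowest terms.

6/23

Multiply the conditional probabilities at each draw: 12/24 · 12/23 = 144/552 = 6/23.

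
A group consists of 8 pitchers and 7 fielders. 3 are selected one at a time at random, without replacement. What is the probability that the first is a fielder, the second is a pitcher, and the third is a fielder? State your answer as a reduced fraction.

8/65

Multiply the conditional probabilities at each draw: 7/15 · 8/14 · 6/13 = 336/2730 = 8/65.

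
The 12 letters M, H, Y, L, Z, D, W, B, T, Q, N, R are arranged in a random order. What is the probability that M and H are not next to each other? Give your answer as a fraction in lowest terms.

5/6

There are 12! = 479001600 arrangements.
Arrangements with M and H adjacent: 2·11! = 79833600.
So not adjacent: 479001600 − 79833600 = 399168000, probability 399168000/479001600 = 5/6.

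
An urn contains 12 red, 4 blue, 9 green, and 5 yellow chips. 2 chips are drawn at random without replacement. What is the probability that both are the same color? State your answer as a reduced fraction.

118/435

There are C(30,2) = 435 ways to draw 2 chips.
All same color: C(12,2) + C(4,2) + C(9,2) + C(5,2) = 66 + 6 + 36 + 10 = 118.
Probability = 118/435.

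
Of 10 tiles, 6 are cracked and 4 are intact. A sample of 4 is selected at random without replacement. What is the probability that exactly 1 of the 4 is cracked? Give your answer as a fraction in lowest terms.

4/35

The sample space is all 4-subsets of the 10: C(10,4) = 210.
Selections with exactly 1 cracked: choose 1 of the 6 cracked and 3 of the 4 intact, C(6,1)·C(4,3) = 6·4 = 24.
Probability = 24/210 = 4/35.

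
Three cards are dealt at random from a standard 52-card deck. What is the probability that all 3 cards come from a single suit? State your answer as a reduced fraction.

There are C(52,3) = 22100 possible 3-card hands.
Hands of one suit: 4 suits × C(13,3) = 4·286 = 1144.
Probability = 1144/22100 = 22/425.

22/425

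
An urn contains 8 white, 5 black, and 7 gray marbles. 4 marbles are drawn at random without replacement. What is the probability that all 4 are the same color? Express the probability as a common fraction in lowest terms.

22/969

There are C(20,4) = 4845 ways to draw 4 marbles.
All same color: C(8,4) + C(5,4) + C(7,4) = 70 + 5 + 35 = 110.
Probability = 110/4845 = 22/969.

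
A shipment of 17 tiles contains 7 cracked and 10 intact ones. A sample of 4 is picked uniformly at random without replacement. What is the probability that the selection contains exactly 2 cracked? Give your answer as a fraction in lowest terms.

Total number of selections: C(17,4) = 2380.
Selections with exactly 2 cracked: choose 2 of the 7 cracked and 2 of the 10 intact, C(7,2)·C(10,2) = 21·45 = 945.
Probability = 945/2380 = 27/68.

27/68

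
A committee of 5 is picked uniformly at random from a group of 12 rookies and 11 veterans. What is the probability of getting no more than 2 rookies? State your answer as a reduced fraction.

Total selections: C(23,5) = 33649.
Favorable selections (no more than 2 rookies): C(12,0)·C(11,5) + C(12,1)·C(11,4) + C(12,2)·C(11,3) = 462 + 3960 + 10890 = 15312.
Probability = 15312/33649 = 1392/3059.

1392/3059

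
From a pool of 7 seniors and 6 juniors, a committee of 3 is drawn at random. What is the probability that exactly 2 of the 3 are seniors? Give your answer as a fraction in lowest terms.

63/143

There are C(13,3) = 286 ways to choose 3 from 13.
Selections with exactly 2 seniors: choose 2 of the 7 seniors and 1 of the 6 juniors, C(7,2)·C(6,1) = 21·6 = 126.
Probability = 126/286 = 63/143.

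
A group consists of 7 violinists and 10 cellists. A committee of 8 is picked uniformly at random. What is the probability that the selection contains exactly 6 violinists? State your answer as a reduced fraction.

The sample space is all 8-subsets of the 17: C(17,8) = 24310.
Selections with exactly 6 violinists: choose 6 of the 7 violinists and 2 of the 10 cellists, C(7,6)·C(10,2) = 7·45 = 315.
Probability = 315/24310 = 63/4862.

63/4862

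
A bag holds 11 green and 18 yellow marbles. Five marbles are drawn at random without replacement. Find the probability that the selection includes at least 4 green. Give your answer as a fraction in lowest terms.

2134/39585

Total selections: C(29,5) = 118755.
Favorable selections (at least 4 green): C(11,4)·C(18,1) + C(11,5)·C(18,0) = 5940 + 462 = 6402.
Probability = 6402/118755 = 2134/39585.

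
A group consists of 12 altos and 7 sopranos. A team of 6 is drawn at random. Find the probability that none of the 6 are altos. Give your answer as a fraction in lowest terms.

There are C(19,6) = 27132 possible selections.
Selections with no altos (all sopranos): C(7,6) = 7.
Probability = 7/27132 = 1/3876.

1/3876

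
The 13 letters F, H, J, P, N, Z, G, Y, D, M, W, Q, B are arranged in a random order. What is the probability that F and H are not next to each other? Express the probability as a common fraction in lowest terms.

11/13

There are 13! = 6227020800 arrangements.
Arrangements with F and H adjacent: 2·12! = 958003200.
So not adjacent: 6227020800 − 958003200 = 5269017600, probability 5269017600/6227020800 = 11/13.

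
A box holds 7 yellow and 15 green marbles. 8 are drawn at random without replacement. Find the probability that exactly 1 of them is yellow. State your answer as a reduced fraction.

91/646

There are C(22,8) = 319770 ways to choose 8 from 22.
Selections with exactly 1 yellow: choose 1 of the 7 yellow and 7 of the 15 green, C(7,1)·C(15,7) = 7·6435 = 45045.
Probability = 45045/319770 = 91/646.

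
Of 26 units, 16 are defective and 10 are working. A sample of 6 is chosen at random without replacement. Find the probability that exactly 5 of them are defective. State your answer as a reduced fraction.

48/253

There are C(26,6) = 230230 ways to choose 6 from 26.
Selections with exactly 5 defective: choose 5 of the 16 defective and 1 of the 10 working, C(16,5)·C(10,1) = 4368·10 = 43680.
Probability = 43680/230230 = 48/253.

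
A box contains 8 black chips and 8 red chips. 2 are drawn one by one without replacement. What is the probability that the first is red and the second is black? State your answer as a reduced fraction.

Multiply the conditional probabilities at each draw: 8/16 · 8/15 = 64/240 = 4/15.

4/15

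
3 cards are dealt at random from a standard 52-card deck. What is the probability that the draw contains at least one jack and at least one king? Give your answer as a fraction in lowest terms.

There are C(52,3) = 22100 possible draws.
By inclusion-exclusion on the complements, draws missing all jacks or all kings: C(48,3) + C(48,3) − C(44,3) = 17296 + 17296 − 13244 = 21348.
So draws with at least one of each: 22100 − 21348 = 752, probability 752/22100 = 188/5525.

188/5525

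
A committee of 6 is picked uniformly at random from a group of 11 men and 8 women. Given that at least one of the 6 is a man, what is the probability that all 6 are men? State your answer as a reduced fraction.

Work in counts. Selections with at least one man: C(19,6) − C(8,6) = 27132 − 28 = 27104.
Of those, selections where all 6 are men: C(11,6) = 462.
Conditional probability = 462/27104 = 3/176.

3/176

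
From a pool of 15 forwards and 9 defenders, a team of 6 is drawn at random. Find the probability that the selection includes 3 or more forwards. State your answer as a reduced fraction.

4264/4807

Total selections: C(24,6) = 134596.
Count the complement (fewer than 3 forwards): C(15,0)·C(9,6) + C(15,1)·C(9,5) + C(15,2)·C(9,4) = 84 + 1890 + 13230 = 15204.
Probability = 1 − 15204/134596 = 119392/134596 = 4264/4807.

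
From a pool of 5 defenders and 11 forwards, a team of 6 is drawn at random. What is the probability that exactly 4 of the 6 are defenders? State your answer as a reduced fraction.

There are C(16,6) = 8008 ways to choose 6 from 16.
Selections with exactly 4 defenders: choose 4 of the 5 defenders and 2 of the 11 forwards, C(5,4)·C(11,2) = 5·55 = 275.
Probability = 275/8008 = 25/728.

25/728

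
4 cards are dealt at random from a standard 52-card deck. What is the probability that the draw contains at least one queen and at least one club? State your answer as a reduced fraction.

There are C(52,4) = 270725 possible draws.
By inclusion-exclusion on the complements, draws missing all queens or all clubs: C(48,4) + C(39,4) − C(36,4) = 194580 + 82251 − 58905 = 217926.
So draws with at least one of each: 270725 − 217926 = 52799, probability 52799/270725.

52799/270725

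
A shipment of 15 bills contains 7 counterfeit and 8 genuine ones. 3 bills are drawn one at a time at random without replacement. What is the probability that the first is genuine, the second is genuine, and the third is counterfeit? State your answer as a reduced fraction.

Multiply the conditional probabilities at each draw: 8/15 · 7/14 · 7/13 = 392/2730 = 28/195.

28/195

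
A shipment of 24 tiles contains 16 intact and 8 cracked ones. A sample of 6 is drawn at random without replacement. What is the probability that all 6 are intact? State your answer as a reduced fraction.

There are C(24,6) = 134596 possible selections.
Selections with all intact: C(16,6) = 8008.
Probability = 8008/134596 = 26/437.

26/437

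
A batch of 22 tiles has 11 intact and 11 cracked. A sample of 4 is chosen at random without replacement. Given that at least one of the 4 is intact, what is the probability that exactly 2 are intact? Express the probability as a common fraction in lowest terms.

Work in counts. Selections with at least one intact: C(22,4) − C(11,4) = 7315 − 330 = 6985.
Of those, selections where exactly 2 are intact: C(11,2)·C(11,2) = 55·55 = 3025.
Conditional probability = 3025/6985 = 55/127.

55/127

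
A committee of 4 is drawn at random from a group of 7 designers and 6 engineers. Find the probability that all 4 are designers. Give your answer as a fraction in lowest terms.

There are C(13,4) = 715 possible selections.
Selections with all designers: C(7,4) = 35.
Probability = 35/715 = 7/143.

7/143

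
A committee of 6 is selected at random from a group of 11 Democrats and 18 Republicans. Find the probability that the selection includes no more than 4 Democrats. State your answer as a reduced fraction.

There are C(29,6) = 475020 ways to choose the 6.
Count the complement (more than 4 Democrats): C(11,5)·C(18,1) + C(11,6)·C(18,0) = 8316 + 462 = 8778.
Probability = 1 − 8778/475020 = 466242/475020 = 11101/11310.

11101/11310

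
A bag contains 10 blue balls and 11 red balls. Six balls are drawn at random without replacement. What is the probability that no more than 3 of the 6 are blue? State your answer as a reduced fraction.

473/646

There are C(21,6) = 54264 ways to choose the 6.
Count the complement (more than 3 blue): C(10,4)·C(11,2) + C(10,5)·C(11,1) + C(10,6)·C(11,0) = 11550 + 2772 + 210 = 14532.
Probability = 1 − 14532/54264 = 39732/54264 = 473/646.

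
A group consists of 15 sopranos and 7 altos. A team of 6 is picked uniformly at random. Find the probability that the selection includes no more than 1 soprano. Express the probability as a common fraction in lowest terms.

There are C(22,6) = 74613 ways to choose the 6.
Favorable selections (no more than 1 soprano): C(15,0)·C(7,6) + C(15,1)·C(7,5) = 7 + 315 = 322.
Probability = 322/74613 = 46/10659.

46/10659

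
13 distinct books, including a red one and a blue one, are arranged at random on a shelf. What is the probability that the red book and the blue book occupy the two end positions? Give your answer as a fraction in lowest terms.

1/78

There are 13! = 6227020800 arrangements.
Place the red book and the blue book at the ends in 2 ways, arrange the remaining 11 in 11! = 39916800 ways: 2·39916800 = 79833600.
Probability = 79833600/6227020800 = 1/78.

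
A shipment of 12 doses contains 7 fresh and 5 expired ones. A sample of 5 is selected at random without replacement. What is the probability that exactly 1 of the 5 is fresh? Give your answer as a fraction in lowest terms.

Total number of selections: C(12,5) = 792.
Selections with exactly 1 fresh: choose 1 of the 7 fresh and 4 of the 5 expired, C(7,1)·C(5,4) = 7·5 = 35.
Probability = 35/792.

35/792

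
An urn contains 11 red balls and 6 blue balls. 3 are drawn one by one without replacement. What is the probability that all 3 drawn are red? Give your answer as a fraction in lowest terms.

33/136

Multiply the conditional probabilities at each draw: 11/17 · 10/16 · 9/15 = 990/4080 = 33/136.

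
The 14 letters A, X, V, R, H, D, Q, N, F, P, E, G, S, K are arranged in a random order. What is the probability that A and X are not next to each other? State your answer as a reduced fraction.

6/7

There are 14! = 87178291200 arrangements.
Arrangements with A and X adjacent: 2·13! = 12454041600.
So not adjacent: 87178291200 − 12454041600 = 74724249600, probability 74724249600/87178291200 = 6/7.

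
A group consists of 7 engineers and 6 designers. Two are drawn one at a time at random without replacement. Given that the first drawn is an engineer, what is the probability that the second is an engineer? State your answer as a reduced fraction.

1/2

After removing one engineer, 12 remain: 6 engineers and 6 designers.
So the probability the next is an engineer is 6/12 = 1/2.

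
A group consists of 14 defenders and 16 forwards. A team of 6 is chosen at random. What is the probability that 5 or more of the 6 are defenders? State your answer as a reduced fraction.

77/1305

Total selections: C(30,6) = 593775.
Favorable selections (5 or more defenders): C(14,5)·C(16,1) + C(14,6)·C(16,0) = 32032 + 3003 = 35035.
Probability = 35035/593775 = 77/1305.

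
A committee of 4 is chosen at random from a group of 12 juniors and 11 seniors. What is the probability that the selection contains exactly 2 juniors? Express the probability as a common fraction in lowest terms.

The sample space is all 4-subsets of the 23: C(23,4) = 8855.
Selections with exactly 2 juniors: choose 2 of the 12 juniors and 2 of the 11 seniors, C(12,2)·C(11,2) = 66·55 = 3630.
Probability = 3630/8855 = 66/161.

66/161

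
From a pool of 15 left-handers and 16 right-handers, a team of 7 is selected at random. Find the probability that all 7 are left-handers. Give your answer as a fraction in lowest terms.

11/4495

There are C(31,7) = 2629575 possible selections.
Selections with all left-handers: C(15,7) = 6435.
Probability = 6435/2629575 = 11/4495.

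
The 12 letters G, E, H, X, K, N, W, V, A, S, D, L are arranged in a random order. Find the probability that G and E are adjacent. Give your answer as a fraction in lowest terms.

There are 12! = 479001600 arrangements.
Treat G and E as a block: 11! arrangements of the blocks × 2 orders within the block = 2·39916800 = 79833600.
Probability = 79833600/479001600 = 1/6.

1/6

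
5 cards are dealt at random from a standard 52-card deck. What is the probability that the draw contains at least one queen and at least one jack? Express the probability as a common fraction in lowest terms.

6509/64974

There are C(52,5) = 2598960 possible draws.
By inclusion-exclusion on the complements, draws missing all queens or all jacks: C(48,5) + C(48,5) − C(44,5) = 1712304 + 1712304 − 1086008 = 2338600.
So draws with at least one of each: 2598960 − 2338600 = 260360, probability 260360/2598960 = 6509/64974.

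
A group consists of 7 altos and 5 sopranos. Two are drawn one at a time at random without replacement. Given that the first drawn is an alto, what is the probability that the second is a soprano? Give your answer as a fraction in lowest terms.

After removing one alto, 11 remain: 6 altos and 5 sopranos.
So the probability the next is a soprano is 5/11.

5/11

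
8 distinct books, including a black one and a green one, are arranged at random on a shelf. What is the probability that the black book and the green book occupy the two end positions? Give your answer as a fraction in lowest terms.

There are 8! = 40320 arrangements.
Place the black book and the green book at the ends in 2 ways, arrange the remaining 6 in 6! = 720 ways: 2·720 = 1440.
Probability = 1440/40320 = 1/28.

1/28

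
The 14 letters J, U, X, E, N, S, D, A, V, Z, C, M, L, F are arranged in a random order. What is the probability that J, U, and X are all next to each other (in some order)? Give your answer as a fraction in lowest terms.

There are 14! = 87178291200 arrangements.
Treat the three as one block: 12! placements × 3! orders within the block = 479001600·6 = 2874009600.
Probability = 2874009600/87178291200 = 3/91.

3/91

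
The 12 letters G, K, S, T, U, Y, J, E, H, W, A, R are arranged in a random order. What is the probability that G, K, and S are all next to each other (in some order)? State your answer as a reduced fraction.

1/22

There are 12! = 479001600 arrangements.
Treat the three as one block: 10! placements × 3! orders within the block = 3628800·6 = 21772800.
Probability = 21772800/479001600 = 1/22.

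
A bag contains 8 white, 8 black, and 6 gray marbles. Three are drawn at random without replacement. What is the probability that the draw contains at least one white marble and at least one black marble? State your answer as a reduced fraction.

208/385

There are C(22,3) = 1540 possible draws.
By inclusion-exclusion on the complements, draws missing all white or all black: C(14,3) + C(14,3) − C(6,3) = 364 + 364 − 20 = 708.
So draws with at least one of each: 1540 − 708 = 832, probability 832/1540 = 208/385.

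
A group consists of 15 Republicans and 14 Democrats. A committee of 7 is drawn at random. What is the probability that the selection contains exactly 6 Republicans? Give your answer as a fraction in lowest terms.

The sample space is all 7-subsets of the 29: C(29,7) = 1560780.
Selections with exactly 6 Republicans: choose 6 of the 15 Republicans and 1 of the 14 Democrats, C(15,6)·C(14,1) = 5005·14 = 70070.
Probability = 70070/1560780 = 539/12006.

539/12006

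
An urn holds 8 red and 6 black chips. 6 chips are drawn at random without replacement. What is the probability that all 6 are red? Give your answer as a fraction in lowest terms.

4/429

There are C(14,6) = 3003 possible selections.
Selections with all red: C(8,6) = 28.
Probability = 28/3003 = 4/429.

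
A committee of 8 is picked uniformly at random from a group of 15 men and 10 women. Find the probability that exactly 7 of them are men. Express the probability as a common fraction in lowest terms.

26/437

There are C(25,8) = 1081575 ways to choose 8 from 25.
Selections with exactly 7 men: choose 7 of the 15 men and 1 of the 10 women, C(15,7)·C(10,1) = 6435·10 = 64350.
Probability = 64350/1081575 = 26/437.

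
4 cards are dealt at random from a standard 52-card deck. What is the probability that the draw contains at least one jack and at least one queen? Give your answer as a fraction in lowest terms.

1332/20825

There are C(52,4) = 270725 possible draws.
By inclusion-exclusion on the complements, draws missing all jacks or all queens: C(48,4) + C(48,4) − C(44,4) = 194580 + 194580 − 135751 = 253409.
So draws with at least one of each: 270725 − 253409 = 17316, probability 17316/270725 = 1332/20825.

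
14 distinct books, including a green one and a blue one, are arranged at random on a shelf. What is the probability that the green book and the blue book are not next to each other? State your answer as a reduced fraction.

6/7

There are 14! = 87178291200 arrangements.
Arrangements with the green book and the blue book adjacent: 2·13! = 12454041600.
So not adjacent: 87178291200 − 12454041600 = 74724249600, probability 74724249600/87178291200 = 6/7.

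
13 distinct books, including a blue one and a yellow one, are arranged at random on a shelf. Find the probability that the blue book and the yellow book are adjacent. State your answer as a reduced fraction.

There are 13! = 6227020800 arrangements.
Treat the blue book and the yellow book as a block: 12! arrangements of the blocks × 2 orders within the block = 2·479001600 = 958003200.
Probability = 958003200/6227020800 = 2/13.

2/13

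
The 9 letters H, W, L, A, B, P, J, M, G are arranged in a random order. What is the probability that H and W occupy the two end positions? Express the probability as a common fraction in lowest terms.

There are 9! = 362880 arrangements.
Place H and W at the ends in 2 ways, arrange the remaining 7 in 7! = 5040 ways: 2·5040 = 10080.
Probability = 10080/362880 = 1/36.

1/36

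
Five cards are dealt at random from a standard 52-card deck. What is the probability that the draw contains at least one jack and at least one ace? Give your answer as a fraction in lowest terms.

There are C(52,5) = 2598960 possible draws.
By inclusion-exclusion on the complements, draws missing all jacks or all aces: C(48,5) + C(48,5) − C(44,5) = 1712304 + 1712304 − 1086008 = 2338600.
So draws with at least one of each: 2598960 − 2338600 = 260360, probability 260360/2598960 = 6509/64974.

6509/64974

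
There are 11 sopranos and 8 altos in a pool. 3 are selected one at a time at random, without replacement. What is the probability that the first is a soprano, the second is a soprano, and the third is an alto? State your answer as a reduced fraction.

Multiply the conditional probabilities at each draw: 11/19 · 10/18 · 8/17 = 880/5814 = 440/2907.

440/2907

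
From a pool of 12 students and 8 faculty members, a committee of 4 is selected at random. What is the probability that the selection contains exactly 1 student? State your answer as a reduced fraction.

The sample space is all 4-subsets of the 20: C(20,4) = 4845.
Selections with exactly 1 student: choose 1 of the 12 students and 3 of the 8 faculty members, C(12,1)·C(8,3) = 12·56 = 672.
Probability = 672/4845 = 224/1615.

224/1615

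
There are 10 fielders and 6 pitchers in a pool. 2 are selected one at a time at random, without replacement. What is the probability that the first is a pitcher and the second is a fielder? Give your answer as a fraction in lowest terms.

1/4

Multiply the conditional probabilities at each draw: 6/16 · 10/15 = 60/240 = 1/4.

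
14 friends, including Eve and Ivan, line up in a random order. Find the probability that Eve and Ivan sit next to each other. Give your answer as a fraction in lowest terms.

1/7

There are 14! = 87178291200 arrangements.
Treat Eve and Ivan as a block: 13! arrangements of the blocks × 2 orders within the block = 2·6227020800 = 12454041600.
Probability = 12454041600/87178291200 = 1/7.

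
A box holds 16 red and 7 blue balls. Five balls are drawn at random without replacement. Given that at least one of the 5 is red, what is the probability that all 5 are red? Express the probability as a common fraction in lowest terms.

Work in counts. Selections with at least one red: C(23,5) − C(7,5) = 33649 − 21 = 33628.
Of those, selections where all 5 are red: C(16,5) = 4368.
Conditional probability = 4368/33628 = 156/1201.

156/1201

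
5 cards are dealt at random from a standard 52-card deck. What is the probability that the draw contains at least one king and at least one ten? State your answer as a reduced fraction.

There are C(52,5) = 2598960 possible draws.
By inclusion-exclusion on the complements, draws missing all kings or all tens: C(48,5) + C(48,5) − C(44,5) = 1712304 + 1712304 − 1086008 = 2338600.
So draws with at least one of each: 2598960 − 2338600 = 260360, probability 260360/2598960 = 6509/64974.

6509/64974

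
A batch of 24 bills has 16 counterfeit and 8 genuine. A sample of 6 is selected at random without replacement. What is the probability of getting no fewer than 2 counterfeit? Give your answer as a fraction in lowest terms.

There are C(24,6) = 134596 ways to choose the 6.
Count the complement (fewer than 2 counterfeit): C(16,0)·C(8,6) + C(16,1)·C(8,5) = 28 + 896 = 924.
Probability = 1 − 924/134596 = 133672/134596 = 434/437.

434/437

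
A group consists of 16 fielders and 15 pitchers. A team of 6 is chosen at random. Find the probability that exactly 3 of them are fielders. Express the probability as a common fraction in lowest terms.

There are C(31,6) = 736281 ways to choose 6 from 31.
Selections with exactly 3 fielders: choose 3 of the 16 fielders and 3 of the 15 pitchers, C(16,3)·C(15,3) = 560·455 = 254800.
Probability = 254800/736281 = 2800/8091.

2800/8091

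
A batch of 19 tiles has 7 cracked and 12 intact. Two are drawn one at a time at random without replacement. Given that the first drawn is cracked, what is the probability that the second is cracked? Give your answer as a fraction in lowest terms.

After removing one cracked, 18 remain: 6 cracked and 12 intact.
So the probability the next is cracked is 6/18 = 1/3.

1/3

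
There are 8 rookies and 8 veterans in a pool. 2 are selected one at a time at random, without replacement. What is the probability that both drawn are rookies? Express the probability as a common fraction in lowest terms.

Multiply the conditional probabilities at each draw: 8/16 · 7/15 = 56/240 = 7/30.

7/30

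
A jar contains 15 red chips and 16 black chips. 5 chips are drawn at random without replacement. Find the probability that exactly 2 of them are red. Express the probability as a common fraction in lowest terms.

The sample space is all 5-subsets of the 31: C(31,5) = 169911.
Selections with exactly 2 red: choose 2 of the 15 red and 3 of the 16 black, C(15,2)·C(16,3) = 105·560 = 58800.
Probability = 58800/169911 = 2800/8091.

2800/8091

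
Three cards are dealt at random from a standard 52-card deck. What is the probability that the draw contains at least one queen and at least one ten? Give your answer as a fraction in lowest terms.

There are C(52,3) = 22100 possible draws.
By inclusion-exclusion on the complements, draws missing all queens or all tens: C(48,3) + C(48,3) − C(44,3) = 17296 + 17296 − 13244 = 21348.
So draws with at least one of each: 22100 − 21348 = 752, probability 752/22100 = 188/5525.

188/5525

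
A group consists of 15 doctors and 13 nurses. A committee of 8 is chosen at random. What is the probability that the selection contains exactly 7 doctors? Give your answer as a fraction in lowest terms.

There are C(28,8) = 3108105 ways to choose 8 from 28.
Selections with exactly 7 doctors: choose 7 of the 15 doctors and 1 of the 13 nurses, C(15,7)·C(13,1) = 6435·13 = 83655.
Probability = 83655/3108105 = 13/483.

13/483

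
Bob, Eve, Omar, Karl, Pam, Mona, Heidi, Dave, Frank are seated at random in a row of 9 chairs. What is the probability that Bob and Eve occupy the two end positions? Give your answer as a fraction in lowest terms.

1/36

There are 9! = 362880 arrangements.
Place Bob and Eve at the ends in 2 ways, arrange the remaining 7 in 7! = 5040 ways: 2·5040 = 10080.
Probability = 10080/362880 = 1/36.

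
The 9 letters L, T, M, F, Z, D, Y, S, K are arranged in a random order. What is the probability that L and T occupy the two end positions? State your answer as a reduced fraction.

There are 9! = 362880 arrangements.
Place L and T at the ends in 2 ways, arrange the remaining 7 in 7! = 5040 ways: 2·5040 = 10080.
Probability = 10080/362880 = 1/36.

1/36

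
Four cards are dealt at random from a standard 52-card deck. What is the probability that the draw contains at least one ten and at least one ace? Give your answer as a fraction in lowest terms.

1332/20825

There are C(52,4) = 270725 possible draws.
By inclusion-exclusion on the complements, draws missing all tens or all aces: C(48,4) + C(48,4) − C(44,4) = 194580 + 194580 − 135751 = 253409.
So draws with at least one of each: 270725 − 253409 = 17316, probability 17316/270725 = 1332/20825.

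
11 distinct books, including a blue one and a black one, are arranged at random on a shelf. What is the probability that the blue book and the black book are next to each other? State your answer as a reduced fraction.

2/11

There are 11! = 39916800 arrangements.
Treat the blue book and the black book as a block: 10! arrangements of the blocks × 2 orders within the block = 2·3628800 = 7257600.
Probability = 7257600/39916800 = 2/11.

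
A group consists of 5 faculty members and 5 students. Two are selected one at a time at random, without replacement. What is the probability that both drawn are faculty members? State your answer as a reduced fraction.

Multiply the conditional probabilities at each draw: 5/10 · 4/9 = 20/90 = 2/9.

2/9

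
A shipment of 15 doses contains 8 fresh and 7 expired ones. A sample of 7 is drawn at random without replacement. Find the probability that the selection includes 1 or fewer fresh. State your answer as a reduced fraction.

There are C(15,7) = 6435 ways to choose the 7.
Favorable selections (1 or fewer fresh): C(8,0)·C(7,7) + C(8,1)·C(7,6) = 1 + 56 = 57.
Probability = 57/6435 = 19/2145.

19/2145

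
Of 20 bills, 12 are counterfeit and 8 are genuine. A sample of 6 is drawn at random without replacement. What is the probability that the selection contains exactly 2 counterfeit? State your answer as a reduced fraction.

77/646

Total number of selections: C(20,6) = 38760.
Selections with exactly 2 counterfeit: choose 2 of the 12 counterfeit and 4 of the 8 genuine, C(12,2)·C(8,4) = 66·70 = 4620.
Probability = 4620/38760 = 77/646.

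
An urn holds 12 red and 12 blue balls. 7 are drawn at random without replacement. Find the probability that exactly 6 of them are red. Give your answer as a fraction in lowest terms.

14/437

The sample space is all 7-subsets of the 24: C(24,7) = 346104.
Selections with exactly 6 red: choose 6 of the 12 red and 1 of the 12 blue, C(12,6)·C(12,1) = 924·12 = 11088.
Probability = 11088/346104 = 14/437.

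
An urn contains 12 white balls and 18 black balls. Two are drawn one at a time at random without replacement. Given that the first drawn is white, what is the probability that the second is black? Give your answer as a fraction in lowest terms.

18/29

After removing one white, 29 remain: 11 white and 18 black.
So the probability the next is black is 18/29.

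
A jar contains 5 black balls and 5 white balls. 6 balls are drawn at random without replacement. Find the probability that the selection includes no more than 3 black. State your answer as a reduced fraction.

Total selections: C(10,6) = 210.
Favorable selections (no more than 3 black): C(5,1)·C(5,5) + C(5,2)·C(5,4) + C(5,3)·C(5,3) = 5 + 50 + 100 = 155.
Probability = 155/210 = 31/42.

31/42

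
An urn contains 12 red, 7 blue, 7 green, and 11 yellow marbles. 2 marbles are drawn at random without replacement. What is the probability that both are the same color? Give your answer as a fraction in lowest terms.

163/666

There are C(37,2) = 666 ways to draw 2 marbles.
All same color: C(12,2) + C(7,2) + C(7,2) + C(11,2) = 66 + 21 + 21 + 55 = 163.
Probability = 163/666.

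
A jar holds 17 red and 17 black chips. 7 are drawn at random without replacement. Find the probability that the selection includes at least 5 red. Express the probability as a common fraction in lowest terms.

Total selections: C(34,7) = 5379616.
Favorable selections (at least 5 red): C(17,5)·C(17,2) + C(17,6)·C(17,1) + C(17,7)·C(17,0) = 841568 + 210392 + 19448 = 1071408.
Probability = 1071408/5379616 = 3939/19778.

3939/19778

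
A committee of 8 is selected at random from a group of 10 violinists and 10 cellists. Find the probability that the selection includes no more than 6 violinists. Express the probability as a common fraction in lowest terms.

Total selections: C(20,8) = 125970.
Favorable selections (no more than 6 violinists): C(10,0)·C(10,8) + C(10,1)·C(10,7) + C(10,2)·C(10,6) + C(10,3)·C(10,5) + C(10,4)·C(10,4) + C(10,5)·C(10,3) + C(10,6)·C(10,2) = 45 + 1200 + 9450 + 30240 + 44100 + 30240 + 9450 = 124725.
Probability = 124725/125970 = 8315/8398.

8315/8398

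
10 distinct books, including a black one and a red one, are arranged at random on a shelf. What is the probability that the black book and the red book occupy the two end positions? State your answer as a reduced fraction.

There are 10! = 3628800 arrangements.
Place the black book and the red book at the ends in 2 ways, arrange the remaining 8 in 8! = 40320 ways: 2·40320 = 80640.
Probability = 80640/3628800 = 1/45.

1/45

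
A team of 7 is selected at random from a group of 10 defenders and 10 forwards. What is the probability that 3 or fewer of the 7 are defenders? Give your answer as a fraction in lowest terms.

1/2

Total selections: C(20,7) = 77520.
Favorable selections (3 or fewer defenders): C(10,0)·C(10,7) + C(10,1)·C(10,6) + C(10,2)·C(10,5) + C(10,3)·C(10,4) = 120 + 2100 + 11340 + 25200 = 38760.
Probability = 38760/77520 = 1/2.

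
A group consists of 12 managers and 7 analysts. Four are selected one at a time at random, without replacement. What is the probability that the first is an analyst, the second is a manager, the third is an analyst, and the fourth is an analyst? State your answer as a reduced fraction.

Multiply the conditional probabilities at each draw: 7/19 · 12/18 · 6/17 · 5/16 = 2520/93024 = 35/1292.

35/1292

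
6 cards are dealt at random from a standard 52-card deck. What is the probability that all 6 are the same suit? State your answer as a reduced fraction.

66/195755

There are C(52,6) = 20358520 possible 6-card hands.
Hands of one suit: 4 suits × C(13,6) = 4·1716 = 6864.
Probability = 6864/20358520 = 66/195755.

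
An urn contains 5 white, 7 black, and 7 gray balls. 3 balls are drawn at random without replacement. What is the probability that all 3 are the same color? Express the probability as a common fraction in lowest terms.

80/969

There are C(19,3) = 969 ways to draw 3 balls.
All same color: C(5,3) + C(7,3) + C(7,3) = 10 + 35 + 35 = 80.
Probability = 80/969.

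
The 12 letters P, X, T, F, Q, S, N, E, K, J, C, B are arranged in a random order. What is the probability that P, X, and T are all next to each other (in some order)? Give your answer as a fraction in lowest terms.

There are 12! = 479001600 arrangements.
Treat the three as one block: 10! placements × 3! orders within the block = 3628800·6 = 21772800.
Probability = 21772800/479001600 = 1/22.

1/22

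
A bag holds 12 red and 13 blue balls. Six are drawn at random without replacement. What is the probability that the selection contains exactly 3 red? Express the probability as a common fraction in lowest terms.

There are C(25,6) = 177100 ways to choose 6 from 25.
Selections with exactly 3 red: choose 3 of the 12 red and 3 of the 13 blue, C(12,3)·C(13,3) = 220·286 = 62920.
Probability = 62920/177100 = 286/805.

286/805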